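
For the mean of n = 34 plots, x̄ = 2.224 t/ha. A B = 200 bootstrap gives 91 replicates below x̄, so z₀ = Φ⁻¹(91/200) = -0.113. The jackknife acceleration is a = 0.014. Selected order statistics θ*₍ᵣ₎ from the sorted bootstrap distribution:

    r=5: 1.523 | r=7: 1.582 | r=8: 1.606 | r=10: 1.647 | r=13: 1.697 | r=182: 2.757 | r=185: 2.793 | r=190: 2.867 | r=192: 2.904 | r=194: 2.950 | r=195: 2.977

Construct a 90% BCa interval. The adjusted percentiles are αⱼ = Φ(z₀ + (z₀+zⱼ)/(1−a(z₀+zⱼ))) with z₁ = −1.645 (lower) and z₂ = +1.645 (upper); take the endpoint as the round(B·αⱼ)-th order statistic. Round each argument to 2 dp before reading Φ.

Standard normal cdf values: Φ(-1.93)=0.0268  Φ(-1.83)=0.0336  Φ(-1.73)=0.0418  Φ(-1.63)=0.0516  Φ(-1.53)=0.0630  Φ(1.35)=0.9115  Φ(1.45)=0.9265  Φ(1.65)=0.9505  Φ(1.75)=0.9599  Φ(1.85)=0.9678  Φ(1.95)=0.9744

Lower: z₀ + z₁ = -0.113 + (-1.645) = -1.758; 1 − a(z₀+z₁) = 1 − (0.014)(-1.758) = 1.0246; argument = -0.113 + (-1.758)/1.0246 = -1.8288 → -1.83.
α₁ = Φ(-1.83) = 0.0336; rank = round(200 × 0.0336) = 7; θ*₍7₎ = 1.582.
Upper: z₀ + z₂ = 1.532; 1 − a(z₀+z₂) = 0.9786; argument = 1.4526 → 1.45; α₂ = 0.9265; rank = 185; θ*₍185₎ = 2.793.

(1.582, 2.793)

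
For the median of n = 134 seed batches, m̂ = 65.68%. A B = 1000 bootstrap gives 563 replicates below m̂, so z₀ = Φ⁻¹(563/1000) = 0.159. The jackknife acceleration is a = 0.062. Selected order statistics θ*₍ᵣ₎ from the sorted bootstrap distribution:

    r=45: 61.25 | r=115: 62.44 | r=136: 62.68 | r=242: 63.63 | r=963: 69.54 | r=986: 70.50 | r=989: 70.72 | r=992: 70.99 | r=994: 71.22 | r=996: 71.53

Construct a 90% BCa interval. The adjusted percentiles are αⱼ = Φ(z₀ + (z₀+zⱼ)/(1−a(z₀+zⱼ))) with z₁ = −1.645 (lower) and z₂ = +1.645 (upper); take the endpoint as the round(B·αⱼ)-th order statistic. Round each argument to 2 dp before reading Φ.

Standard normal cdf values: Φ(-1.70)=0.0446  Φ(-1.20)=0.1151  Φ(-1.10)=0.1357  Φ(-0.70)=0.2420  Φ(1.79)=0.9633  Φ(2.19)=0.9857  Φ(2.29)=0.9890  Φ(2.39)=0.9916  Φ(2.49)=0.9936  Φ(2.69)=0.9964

Lower: z₀ + z₁ = 0.159 + (-1.645) = -1.486; 1 − a(z₀+z₁) = 1 − (0.062)(-1.486) = 1.0921; argument = 0.159 + (-1.486)/1.0921 = -1.2016 → -1.20.
α₁ = Φ(-1.20) = 0.1151; rank = round(1000 × 0.1151) = 115; θ*₍115₎ = 62.44.
Upper: z₀ + z₂ = 1.804; 1 − a(z₀+z₂) = 0.8882; argument = 2.1902 → 2.19; α₂ = 0.9857; rank = 986; θ*₍986₎ = 70.50.

(62.44, 70.50)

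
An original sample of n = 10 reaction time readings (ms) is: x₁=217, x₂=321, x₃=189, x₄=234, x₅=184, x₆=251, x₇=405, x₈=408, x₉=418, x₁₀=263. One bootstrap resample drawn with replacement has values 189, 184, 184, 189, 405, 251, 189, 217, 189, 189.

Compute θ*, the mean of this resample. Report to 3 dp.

Mean = (189 + 184 + 184 + 189 + 405 + 251 + 189 + 217 + 189 + 189) / 10 = 2186.0 / 10 = 218.600

θ* = 218.600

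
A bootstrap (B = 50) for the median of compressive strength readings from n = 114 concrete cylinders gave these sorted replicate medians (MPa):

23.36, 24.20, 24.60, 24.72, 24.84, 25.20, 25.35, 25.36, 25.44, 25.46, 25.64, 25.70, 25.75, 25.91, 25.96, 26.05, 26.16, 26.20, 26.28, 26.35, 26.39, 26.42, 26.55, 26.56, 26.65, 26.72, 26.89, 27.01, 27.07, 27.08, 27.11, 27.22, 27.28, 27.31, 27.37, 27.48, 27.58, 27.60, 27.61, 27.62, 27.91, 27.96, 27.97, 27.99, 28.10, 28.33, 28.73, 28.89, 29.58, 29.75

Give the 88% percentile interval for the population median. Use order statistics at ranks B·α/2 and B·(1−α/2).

α = 0.12; lower rank = 50 × 0.060 = 3; upper rank = 50 × 0.940 = 47.
The 3rd smallest replicate is 24.60; the 47th is 28.73.

(24.60, 28.73)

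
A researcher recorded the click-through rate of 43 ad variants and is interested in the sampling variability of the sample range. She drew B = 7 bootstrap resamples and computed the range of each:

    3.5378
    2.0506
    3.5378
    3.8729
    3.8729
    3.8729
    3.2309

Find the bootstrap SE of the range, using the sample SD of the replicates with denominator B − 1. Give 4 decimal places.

SE* = 0.6524

Bootstrap SE is the standard deviation of the 7 replicate ranges.
Mean of replicates: (3.5378 + 2.0506 + 3.5378 + 3.8729 + 3.8729 + 3.8729 + 3.2309) / 7 = 23.97580 / 7 = 3.42511
Sum of squared deviations: (+0.11269)² + (−1.37451)² + (+0.11269)² + (+0.44779)² + (+0.44779)² + (+0.44779)² + (−0.19421)² = 2.55394
Variance = 2.55394 / 6 = 0.42566
SE* = √0.42566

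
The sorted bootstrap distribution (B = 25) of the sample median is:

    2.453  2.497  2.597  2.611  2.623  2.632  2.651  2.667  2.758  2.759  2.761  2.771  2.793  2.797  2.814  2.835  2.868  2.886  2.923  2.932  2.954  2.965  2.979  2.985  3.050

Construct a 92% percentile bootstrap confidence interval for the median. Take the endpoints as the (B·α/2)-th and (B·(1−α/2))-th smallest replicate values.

(2.453, 2.985)

α = 0.08; lower rank = 25 × 0.040 = 1; upper rank = 25 × 0.960 = 24.
The 1st smallest replicate is 2.453; the 24th is 2.985.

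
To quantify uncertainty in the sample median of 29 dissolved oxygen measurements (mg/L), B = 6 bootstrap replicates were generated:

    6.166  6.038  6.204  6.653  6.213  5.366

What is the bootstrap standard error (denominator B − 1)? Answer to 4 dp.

Bootstrap SE is the standard deviation of the 6 replicate medians.
Mean of replicates: (6.166 + 6.038 + 6.204 + 6.653 + 6.213 + 5.366) / 6 = 36.64000 / 6 = 6.10667
Sum of squared deviations: (+0.05933)² + (−0.06867)² + (+0.09733)² + (+0.54633)² + (+0.10633)² + (−0.74067)² = 0.87608
Variance = 0.87608 / 5 = 0.17522
SE* = √0.17522

SE* = 0.4186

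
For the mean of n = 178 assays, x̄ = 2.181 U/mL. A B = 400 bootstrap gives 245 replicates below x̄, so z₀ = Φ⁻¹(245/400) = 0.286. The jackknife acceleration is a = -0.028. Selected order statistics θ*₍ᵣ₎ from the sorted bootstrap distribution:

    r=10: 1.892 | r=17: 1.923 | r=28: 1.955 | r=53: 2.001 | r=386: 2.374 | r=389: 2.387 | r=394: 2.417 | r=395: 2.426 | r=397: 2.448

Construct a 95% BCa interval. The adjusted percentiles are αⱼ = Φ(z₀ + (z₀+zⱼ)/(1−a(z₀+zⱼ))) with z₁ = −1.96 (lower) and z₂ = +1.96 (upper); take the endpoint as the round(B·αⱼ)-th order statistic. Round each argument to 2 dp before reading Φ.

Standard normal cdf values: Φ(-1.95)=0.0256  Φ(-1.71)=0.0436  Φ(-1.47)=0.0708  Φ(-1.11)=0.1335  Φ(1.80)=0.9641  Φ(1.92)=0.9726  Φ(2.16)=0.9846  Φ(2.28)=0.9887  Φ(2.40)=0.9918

Lower: z₀ + z₁ = 0.286 + (-1.960) = -1.674; 1 − a(z₀+z₁) = 1 − (-0.028)(-1.674) = 0.9531; argument = 0.286 + (-1.674)/0.9531 = -1.4703 → -1.47.
α₁ = Φ(-1.47) = 0.0708; rank = round(400 × 0.0708) = 28; θ*₍28₎ = 1.955.
Upper: z₀ + z₂ = 2.246; 1 − a(z₀+z₂) = 1.0629; argument = 2.3991 → 2.40; α₂ = 0.9918; rank = 397; θ*₍397₎ = 2.448.

(1.955, 2.448)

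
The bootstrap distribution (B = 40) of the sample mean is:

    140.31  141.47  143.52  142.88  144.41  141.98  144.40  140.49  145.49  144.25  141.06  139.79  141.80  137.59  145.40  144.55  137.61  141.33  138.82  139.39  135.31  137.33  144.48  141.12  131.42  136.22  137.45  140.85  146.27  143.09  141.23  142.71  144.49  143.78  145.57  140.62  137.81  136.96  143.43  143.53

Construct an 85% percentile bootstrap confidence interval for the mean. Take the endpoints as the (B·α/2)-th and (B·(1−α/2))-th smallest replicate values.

Sorted replicates: 131.42, 135.31, 136.22, 136.96, 137.33, 137.45, 137.59, 137.61, 137.81, 138.82, 139.39, 139.79, 140.31, 140.49, 140.62, 140.85, 141.06, 141.12, 141.23, 141.33, 141.47, 141.80, 141.98, 142.71, 142.88, 143.09, 143.43, 143.52, 143.53, 143.78, 144.25, 144.40, 144.41, 144.48, 144.49, 144.55, 145.40, 145.49, 145.57, 146.27
α = 0.15; lower rank = 40 × 0.075 = 3; upper rank = 40 × 0.925 = 37.
The 3rd smallest replicate is 136.22; the 37th is 145.40.

(136.22, 145.40)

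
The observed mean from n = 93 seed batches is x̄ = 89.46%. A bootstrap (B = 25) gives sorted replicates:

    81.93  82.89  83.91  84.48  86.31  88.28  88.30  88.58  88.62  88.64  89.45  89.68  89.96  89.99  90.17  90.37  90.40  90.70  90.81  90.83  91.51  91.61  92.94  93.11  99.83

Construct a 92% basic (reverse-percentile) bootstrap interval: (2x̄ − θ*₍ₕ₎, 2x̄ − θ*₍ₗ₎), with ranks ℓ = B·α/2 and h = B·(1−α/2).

Percentile endpoints at ranks 1 and 24: θ*₍1₎ = 81.93, θ*₍24₎ = 93.11.
Basic interval reflects these around x̄:
  lower = 2 × 89.46 − 93.11 = 85.81
  upper = 2 × 89.46 − 81.93 = 96.99

(85.81, 96.99)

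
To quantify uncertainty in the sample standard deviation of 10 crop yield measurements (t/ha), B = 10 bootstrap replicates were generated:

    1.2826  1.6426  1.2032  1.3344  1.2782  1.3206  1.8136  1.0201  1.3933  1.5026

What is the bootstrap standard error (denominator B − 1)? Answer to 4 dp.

Bootstrap SE is the standard deviation of the 10 replicate standard deviations.
Mean of replicates: (1.2826 + 1.6426 + 1.2032 + 1.3344 + 1.2782 + 1.3206 + 1.8136 + 1.0201 + 1.3933 + 1.5026) / 10 = 13.79120 / 10 = 1.37912
Sum of squared deviations: (−0.09652)² + (+0.26348)² + (−0.17592)² + (−0.04472)² + (−0.10092)² + (−0.05852)² + (+0.43448)² + (−0.35902)² + (+0.01418)² + (+0.12348)² = 0.45841
Variance = 0.45841 / 9 = 0.05093
SE* = √0.05093

SE* = 0.2257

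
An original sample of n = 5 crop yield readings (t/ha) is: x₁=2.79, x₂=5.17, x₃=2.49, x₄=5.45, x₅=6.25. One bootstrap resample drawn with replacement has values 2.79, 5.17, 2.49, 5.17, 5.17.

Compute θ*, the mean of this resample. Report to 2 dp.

Mean = (2.79 + 5.17 + 2.49 + 5.17 + 5.17) / 5 = 20.790 / 5 = 4.16

θ* = 4.16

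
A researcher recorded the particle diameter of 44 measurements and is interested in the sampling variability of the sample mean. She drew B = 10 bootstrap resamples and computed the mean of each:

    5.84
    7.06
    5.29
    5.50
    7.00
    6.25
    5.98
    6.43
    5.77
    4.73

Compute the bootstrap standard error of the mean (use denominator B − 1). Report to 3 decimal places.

SE* = 0.731

Bootstrap SE is the standard deviation of the 10 replicate means.
Mean of replicates: (5.84 + 7.06 + 5.29 + 5.50 + 7.00 + 6.25 + 5.98 + 6.43 + 5.77 + 4.73) / 10 = 59.8500 / 10 = 5.9850
Sum of squared deviations: (−0.1450)² + (+1.0750)² + (−0.6950)² + (−0.4850)² + (+1.0150)² + (+0.2650)² + (−0.0050)² + (+0.4450)² + (−0.2150)² + (−1.2550)² = 4.8146
Variance = 4.8146 / 9 = 0.5350
SE* = √0.5350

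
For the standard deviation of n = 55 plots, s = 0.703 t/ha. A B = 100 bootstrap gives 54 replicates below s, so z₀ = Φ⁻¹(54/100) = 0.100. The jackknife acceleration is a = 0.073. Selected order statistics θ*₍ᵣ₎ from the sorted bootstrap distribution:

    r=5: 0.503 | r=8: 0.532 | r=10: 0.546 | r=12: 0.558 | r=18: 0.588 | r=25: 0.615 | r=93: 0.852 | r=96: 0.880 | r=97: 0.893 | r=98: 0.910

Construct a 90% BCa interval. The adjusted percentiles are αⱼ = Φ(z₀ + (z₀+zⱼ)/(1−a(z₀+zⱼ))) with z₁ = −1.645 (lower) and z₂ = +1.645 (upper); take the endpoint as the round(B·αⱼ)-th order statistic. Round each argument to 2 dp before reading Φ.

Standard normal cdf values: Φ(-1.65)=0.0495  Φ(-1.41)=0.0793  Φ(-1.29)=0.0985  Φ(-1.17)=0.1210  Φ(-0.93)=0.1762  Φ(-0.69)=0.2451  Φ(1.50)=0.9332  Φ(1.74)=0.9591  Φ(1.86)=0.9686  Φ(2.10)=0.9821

Lower: z₀ + z₁ = 0.100 + (-1.645) = -1.545; 1 − a(z₀+z₁) = 1 − (0.073)(-1.545) = 1.1128; argument = 0.100 + (-1.545)/1.1128 = -1.2884 → -1.29.
α₁ = Φ(-1.29) = 0.0985; rank = round(100 × 0.0985) = 10; θ*₍10₎ = 0.546.
Upper: z₀ + z₂ = 1.745; 1 − a(z₀+z₂) = 0.8726; argument = 2.0997 → 2.10; α₂ = 0.9821; rank = 98; θ*₍98₎ = 0.910.

(0.546, 0.910)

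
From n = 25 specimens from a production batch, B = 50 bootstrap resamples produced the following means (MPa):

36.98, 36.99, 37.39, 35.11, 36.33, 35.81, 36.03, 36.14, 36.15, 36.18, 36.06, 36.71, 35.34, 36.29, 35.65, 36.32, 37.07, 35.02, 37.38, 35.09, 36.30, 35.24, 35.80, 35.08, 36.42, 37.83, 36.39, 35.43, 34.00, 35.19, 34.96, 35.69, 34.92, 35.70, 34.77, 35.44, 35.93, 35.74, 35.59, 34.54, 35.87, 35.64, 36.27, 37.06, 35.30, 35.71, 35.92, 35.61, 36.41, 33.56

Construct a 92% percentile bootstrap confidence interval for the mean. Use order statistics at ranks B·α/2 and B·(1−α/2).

Sorted replicates: 33.56, 34.00, 34.54, 34.77, 34.92, 34.96, 35.02, 35.08, 35.09, 35.11, 35.19, 35.24, 35.30, 35.34, 35.43, 35.44, 35.59, 35.61, 35.64, 35.65, 35.69, 35.70, 35.71, 35.74, 35.80, 35.81, 35.87, 35.92, 35.93, 36.03, 36.06, 36.14, 36.15, 36.18, 36.27, 36.29, 36.30, 36.32, 36.33, 36.39, 36.41, 36.42, 36.71, 36.98, 36.99, 37.06, 37.07, 37.38, 37.39, 37.83
α = 0.08; lower rank = 50 × 0.040 = 2; upper rank = 50 × 0.960 = 48.
The 2nd smallest replicate is 34.00; the 48th is 37.38.

(34.00, 37.38)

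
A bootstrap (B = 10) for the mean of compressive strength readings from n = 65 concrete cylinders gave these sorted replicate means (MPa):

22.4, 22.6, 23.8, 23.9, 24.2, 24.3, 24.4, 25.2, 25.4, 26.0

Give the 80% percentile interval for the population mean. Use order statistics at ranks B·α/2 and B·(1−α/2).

α = 0.20; lower rank = 10 × 0.100 = 1; upper rank = 10 × 0.900 = 9.
The 1st smallest replicate is 22.4; the 9th is 25.4.

(22.4, 25.4)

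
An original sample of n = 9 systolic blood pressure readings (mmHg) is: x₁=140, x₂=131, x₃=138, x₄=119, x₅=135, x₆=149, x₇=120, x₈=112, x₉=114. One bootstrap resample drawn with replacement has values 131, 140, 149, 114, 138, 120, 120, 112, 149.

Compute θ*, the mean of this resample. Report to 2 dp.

Mean = (131 + 140 + 149 + 114 + 138 + 120 + 120 + 112 + 149) / 9 = 1173.0 / 9 = 130.33

θ* = 130.33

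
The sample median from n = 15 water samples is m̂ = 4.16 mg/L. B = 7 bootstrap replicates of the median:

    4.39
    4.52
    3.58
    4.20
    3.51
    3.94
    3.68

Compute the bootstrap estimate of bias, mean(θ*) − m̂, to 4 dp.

mean(θ*) = (4.39 + 4.52 + 3.58 + 4.20 + 3.51 + 3.94 + 3.68) / 7 = 3.97429
bias = 3.97429 − 4.16

bias = −0.1857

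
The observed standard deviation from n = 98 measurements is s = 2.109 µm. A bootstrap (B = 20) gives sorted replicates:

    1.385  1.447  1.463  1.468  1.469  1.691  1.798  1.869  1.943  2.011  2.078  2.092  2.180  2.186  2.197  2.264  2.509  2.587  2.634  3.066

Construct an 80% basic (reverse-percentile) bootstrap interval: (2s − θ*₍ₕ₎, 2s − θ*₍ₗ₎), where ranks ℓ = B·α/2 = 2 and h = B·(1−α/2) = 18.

Percentile endpoints at ranks 2 and 18: θ*₍2₎ = 1.447, θ*₍18₎ = 2.587.
Basic interval reflects these around s:
  lower = 2 × 2.109 − 2.587 = 1.631
  upper = 2 × 2.109 − 1.447 = 2.771

(1.631, 2.771)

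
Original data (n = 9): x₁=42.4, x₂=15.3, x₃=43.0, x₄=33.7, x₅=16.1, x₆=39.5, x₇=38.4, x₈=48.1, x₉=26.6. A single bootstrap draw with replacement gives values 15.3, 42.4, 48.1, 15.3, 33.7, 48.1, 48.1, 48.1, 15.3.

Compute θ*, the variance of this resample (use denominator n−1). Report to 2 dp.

θ* = 238.39

Mean = 34.9333; sum of squared deviations = 1907.1200
s² = 1907.1200 / 8 = 238.3900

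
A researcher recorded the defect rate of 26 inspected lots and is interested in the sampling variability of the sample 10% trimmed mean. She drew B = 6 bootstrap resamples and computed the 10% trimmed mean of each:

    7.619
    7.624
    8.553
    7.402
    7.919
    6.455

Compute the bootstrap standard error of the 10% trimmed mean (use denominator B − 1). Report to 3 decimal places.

Bootstrap SE is the standard deviation of the 6 replicate 10% trimmed means.
Mean of replicates: (7.619 + 7.624 + 8.553 + 7.402 + 7.919 + 6.455) / 6 = 45.5720 / 6 = 7.5953
Sum of squared deviations: (+0.0237)² + (+0.0287)² + (+0.9577)² + (−0.1933)² + (+0.3237)² + (−1.1403)² = 2.3610
Variance = 2.3610 / 5 = 0.4722
SE* = √0.4722

SE* = 0.687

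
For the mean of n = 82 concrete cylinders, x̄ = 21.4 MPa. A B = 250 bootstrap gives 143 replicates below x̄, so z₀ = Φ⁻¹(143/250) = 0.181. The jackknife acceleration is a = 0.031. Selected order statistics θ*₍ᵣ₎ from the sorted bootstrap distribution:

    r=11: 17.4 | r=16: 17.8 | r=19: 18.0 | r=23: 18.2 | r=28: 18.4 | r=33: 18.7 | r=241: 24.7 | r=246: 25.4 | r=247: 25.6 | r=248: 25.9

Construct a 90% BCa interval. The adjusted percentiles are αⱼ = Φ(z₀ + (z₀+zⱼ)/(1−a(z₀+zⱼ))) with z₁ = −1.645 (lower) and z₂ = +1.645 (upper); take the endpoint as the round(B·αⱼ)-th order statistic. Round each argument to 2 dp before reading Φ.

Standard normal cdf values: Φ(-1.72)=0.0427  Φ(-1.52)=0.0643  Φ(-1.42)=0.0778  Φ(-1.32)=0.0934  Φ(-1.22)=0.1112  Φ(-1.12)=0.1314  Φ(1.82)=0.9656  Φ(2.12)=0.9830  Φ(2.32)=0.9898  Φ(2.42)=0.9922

(18.4, 25.4)

Lower: z₀ + z₁ = 0.181 + (-1.645) = -1.464; 1 − a(z₀+z₁) = 1 − (0.031)(-1.464) = 1.0454; argument = 0.181 + (-1.464)/1.0454 = -1.2194 → -1.22.
α₁ = Φ(-1.22) = 0.1112; rank = round(250 × 0.1112) = 28; θ*₍28₎ = 18.4.
Upper: z₀ + z₂ = 1.826; 1 − a(z₀+z₂) = 0.9434; argument = 2.1166 → 2.12; α₂ = 0.9830; rank = 246; θ*₍246₎ = 25.4.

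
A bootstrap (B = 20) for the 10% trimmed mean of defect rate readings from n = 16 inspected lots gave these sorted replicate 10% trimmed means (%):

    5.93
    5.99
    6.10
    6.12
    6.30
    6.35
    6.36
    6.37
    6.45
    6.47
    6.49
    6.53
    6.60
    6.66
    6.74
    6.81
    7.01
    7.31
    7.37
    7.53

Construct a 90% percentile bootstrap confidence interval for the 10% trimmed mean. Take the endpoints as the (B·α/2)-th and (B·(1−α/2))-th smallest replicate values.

(5.93, 7.37)

α = 0.10; lower rank = 20 × 0.050 = 1; upper rank = 20 × 0.950 = 19.
The 1st smallest replicate is 5.93; the 19th is 7.37.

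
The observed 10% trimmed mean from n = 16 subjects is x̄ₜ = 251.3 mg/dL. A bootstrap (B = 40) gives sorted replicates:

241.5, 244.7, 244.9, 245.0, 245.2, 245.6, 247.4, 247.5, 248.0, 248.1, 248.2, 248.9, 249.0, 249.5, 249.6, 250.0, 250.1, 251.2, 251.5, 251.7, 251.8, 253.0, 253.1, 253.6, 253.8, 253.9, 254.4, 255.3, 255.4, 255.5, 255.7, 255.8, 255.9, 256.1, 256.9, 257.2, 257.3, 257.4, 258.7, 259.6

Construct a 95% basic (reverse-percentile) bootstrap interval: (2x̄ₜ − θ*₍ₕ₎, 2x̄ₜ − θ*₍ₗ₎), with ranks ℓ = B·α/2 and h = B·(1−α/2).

(243.9, 261.1)

Percentile endpoints at ranks 1 and 39: θ*₍1₎ = 241.5, θ*₍39₎ = 258.7.
Basic interval reflects these around x̄ₜ:
  lower = 2 × 251.3 − 258.7 = 243.9
  upper = 2 × 251.3 − 241.5 = 261.1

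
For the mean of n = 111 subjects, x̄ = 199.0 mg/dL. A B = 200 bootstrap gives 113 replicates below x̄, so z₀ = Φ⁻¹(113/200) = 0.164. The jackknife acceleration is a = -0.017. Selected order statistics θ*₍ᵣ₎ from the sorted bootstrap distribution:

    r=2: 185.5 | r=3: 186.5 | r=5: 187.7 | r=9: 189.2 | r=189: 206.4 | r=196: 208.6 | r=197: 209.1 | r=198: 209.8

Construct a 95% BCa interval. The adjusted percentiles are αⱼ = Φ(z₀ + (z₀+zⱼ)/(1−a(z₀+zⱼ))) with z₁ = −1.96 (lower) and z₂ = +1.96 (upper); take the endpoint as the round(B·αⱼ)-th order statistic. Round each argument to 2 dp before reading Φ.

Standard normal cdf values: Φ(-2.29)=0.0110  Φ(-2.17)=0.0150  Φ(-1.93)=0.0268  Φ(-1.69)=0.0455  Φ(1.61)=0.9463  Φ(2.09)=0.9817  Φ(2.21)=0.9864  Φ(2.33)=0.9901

(189.2, 209.1)

Lower: z₀ + z₁ = 0.164 + (-1.960) = -1.796; 1 − a(z₀+z₁) = 1 − (-0.017)(-1.796) = 0.9695; argument = 0.164 + (-1.796)/0.9695 = -1.6886 → -1.69.
α₁ = Φ(-1.69) = 0.0455; rank = round(200 × 0.0455) = 9; θ*₍9₎ = 189.2.
Upper: z₀ + z₂ = 2.124; 1 − a(z₀+z₂) = 1.0361; argument = 2.2140 → 2.21; α₂ = 0.9864; rank = 197; θ*₍197₎ = 209.1.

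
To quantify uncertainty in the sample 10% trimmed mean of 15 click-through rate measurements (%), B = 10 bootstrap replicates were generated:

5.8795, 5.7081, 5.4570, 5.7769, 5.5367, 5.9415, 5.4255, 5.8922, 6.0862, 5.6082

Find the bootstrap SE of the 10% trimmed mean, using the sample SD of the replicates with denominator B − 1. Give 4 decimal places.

SE* = 0.2217

Bootstrap SE is the standard deviation of the 10 replicate 10% trimmed means.
Mean of replicates: (5.8795 + 5.7081 + 5.4570 + 5.7769 + 5.5367 + 5.9415 + 5.4255 + 5.8922 + 6.0862 + 5.6082) / 10 = 57.31180 / 10 = 5.73118
Sum of squared deviations: (+0.14832)² + (−0.02308)² + (−0.27418)² + (+0.04572)² + (−0.19448)² + (+0.21032)² + (−0.30568)² + (+0.16102)² + (+0.35502)² + (−0.12298)² = 0.44238
Variance = 0.44238 / 9 = 0.04915
SE* = √0.04915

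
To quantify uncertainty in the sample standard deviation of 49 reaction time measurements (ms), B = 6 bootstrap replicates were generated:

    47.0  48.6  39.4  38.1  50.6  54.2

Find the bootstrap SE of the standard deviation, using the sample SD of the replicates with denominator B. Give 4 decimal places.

SE* = 5.7955

Bootstrap SE is the standard deviation of the 6 replicate standard deviations.
Mean of replicates: (47.0 + 48.6 + 39.4 + 38.1 + 50.6 + 54.2) / 6 = 277.90000 / 6 = 46.31667
Sum of squared deviations: (+0.68333)² + (+2.28333)² + (−6.91667)² + (−8.21667)² + (+4.28333)² + (+7.88333)² = 201.52833
Variance = 201.52833 / 6 = 33.58806
SE* = √33.58806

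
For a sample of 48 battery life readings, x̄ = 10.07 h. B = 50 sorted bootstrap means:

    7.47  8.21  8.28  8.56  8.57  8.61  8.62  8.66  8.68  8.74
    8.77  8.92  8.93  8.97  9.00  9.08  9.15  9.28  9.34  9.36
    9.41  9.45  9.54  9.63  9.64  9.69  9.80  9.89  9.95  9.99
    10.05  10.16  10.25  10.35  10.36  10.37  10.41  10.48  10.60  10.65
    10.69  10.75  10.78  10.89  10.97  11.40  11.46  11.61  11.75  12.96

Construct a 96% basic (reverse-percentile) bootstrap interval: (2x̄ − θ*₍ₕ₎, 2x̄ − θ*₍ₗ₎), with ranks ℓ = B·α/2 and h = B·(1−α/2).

(8.39, 12.67)

Percentile endpoints at ranks 1 and 49: θ*₍1₎ = 7.47, θ*₍49₎ = 11.75.
Basic interval reflects these around x̄:
  lower = 2 × 10.07 − 11.75 = 8.39
  upper = 2 × 10.07 − 7.47 = 12.67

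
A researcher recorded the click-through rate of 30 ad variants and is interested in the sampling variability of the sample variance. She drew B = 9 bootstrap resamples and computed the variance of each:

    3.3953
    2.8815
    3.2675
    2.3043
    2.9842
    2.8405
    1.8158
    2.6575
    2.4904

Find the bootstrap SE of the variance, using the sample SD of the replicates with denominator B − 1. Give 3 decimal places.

Bootstrap SE is the standard deviation of the 9 replicate variances.
Mean of replicates: (3.3953 + 2.8815 + 3.2675 + 2.3043 + 2.9842 + 2.8405 + 1.8158 + 2.6575 + 2.4904) / 9 = 24.63700 / 9 = 2.73744
Sum of squared deviations: (+0.65786)² + (+0.14406)² + (+0.53006)² + (−0.43314)² + (+0.24676)² + (+0.10306)² + (−0.92164)² + (−0.07994)² + (−0.24704)² = 1.91046
Variance = 1.91046 / 8 = 0.23881
SE* = √0.23881

SE* = 0.489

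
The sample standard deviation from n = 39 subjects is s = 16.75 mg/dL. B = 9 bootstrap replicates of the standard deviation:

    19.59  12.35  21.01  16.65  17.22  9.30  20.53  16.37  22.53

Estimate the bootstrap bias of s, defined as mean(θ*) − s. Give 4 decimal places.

mean(θ*) = (19.59 + 12.35 + 21.01 + 16.65 + 17.22 + 9.30 + 20.53 + 16.37 + 22.53) / 9 = 17.28333
bias = 17.28333 − 16.75

bias = +0.5333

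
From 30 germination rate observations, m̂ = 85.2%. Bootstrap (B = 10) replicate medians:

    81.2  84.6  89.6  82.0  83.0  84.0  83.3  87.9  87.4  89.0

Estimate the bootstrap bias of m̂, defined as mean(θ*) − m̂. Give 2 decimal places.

mean(θ*) = (81.2 + 84.6 + 89.6 + 82.0 + 83.0 + 84.0 + 83.3 + 87.9 + 87.4 + 89.0) / 10 = 85.200
bias = 85.200 − 85.2

bias = +0.00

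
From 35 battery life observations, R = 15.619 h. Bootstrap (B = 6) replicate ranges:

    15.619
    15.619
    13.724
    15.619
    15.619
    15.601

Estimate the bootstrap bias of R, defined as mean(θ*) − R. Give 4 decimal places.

mean(θ*) = (15.619 + 15.619 + 13.724 + 15.619 + 15.619 + 15.601) / 6 = 15.30017
bias = 15.30017 − 15.619

bias = −0.3188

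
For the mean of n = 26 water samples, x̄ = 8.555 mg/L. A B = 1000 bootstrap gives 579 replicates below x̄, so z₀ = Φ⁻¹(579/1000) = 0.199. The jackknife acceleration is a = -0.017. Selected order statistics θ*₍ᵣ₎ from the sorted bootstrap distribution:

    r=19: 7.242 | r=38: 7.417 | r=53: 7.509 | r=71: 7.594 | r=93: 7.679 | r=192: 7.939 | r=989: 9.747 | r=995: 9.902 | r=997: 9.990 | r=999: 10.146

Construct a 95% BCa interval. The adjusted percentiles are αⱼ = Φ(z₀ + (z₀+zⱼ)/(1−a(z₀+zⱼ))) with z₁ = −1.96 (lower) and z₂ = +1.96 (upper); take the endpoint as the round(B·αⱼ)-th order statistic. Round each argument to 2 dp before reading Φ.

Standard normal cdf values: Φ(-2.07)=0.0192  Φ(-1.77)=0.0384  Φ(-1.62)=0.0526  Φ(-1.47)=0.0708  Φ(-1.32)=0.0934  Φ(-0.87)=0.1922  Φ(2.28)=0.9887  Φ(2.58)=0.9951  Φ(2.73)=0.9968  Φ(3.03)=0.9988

(7.509, 9.747)

Lower: z₀ + z₁ = 0.199 + (-1.960) = -1.761; 1 − a(z₀+z₁) = 1 − (-0.017)(-1.761) = 0.9701; argument = 0.199 + (-1.761)/0.9701 = -1.6163 → -1.62.
α₁ = Φ(-1.62) = 0.0526; rank = round(1000 × 0.0526) = 53; θ*₍53₎ = 7.509.
Upper: z₀ + z₂ = 2.159; 1 − a(z₀+z₂) = 1.0367; argument = 2.2816 → 2.28; α₂ = 0.9887; rank = 989; θ*₍989₎ = 9.747.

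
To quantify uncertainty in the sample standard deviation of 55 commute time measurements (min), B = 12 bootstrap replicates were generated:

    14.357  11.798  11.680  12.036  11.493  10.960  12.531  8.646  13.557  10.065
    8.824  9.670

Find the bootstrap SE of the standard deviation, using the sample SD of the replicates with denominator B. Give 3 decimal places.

Bootstrap SE is the standard deviation of the 12 replicate standard deviations.
Mean of replicates: (14.357 + 11.798 + 11.680 + 12.036 + 11.493 + 10.960 + 12.531 + 8.646 + 13.557 + 10.065 + 8.824 + 9.670) / 12 = 135.6170 / 12 = 11.3014
Sum of squared deviations: (+3.0556)² + (+0.4966)² + (+0.3786)² + (+0.7346)² + (+0.1916)² + (−0.3414)² + (+1.2296)² + (−2.6554)² + (+2.2556)² + (−1.2364)² + (−2.4774)² + (−1.6314)² = 34.3980
Variance = 34.3980 / 12 = 2.8665
SE* = √2.8665

SE* = 1.693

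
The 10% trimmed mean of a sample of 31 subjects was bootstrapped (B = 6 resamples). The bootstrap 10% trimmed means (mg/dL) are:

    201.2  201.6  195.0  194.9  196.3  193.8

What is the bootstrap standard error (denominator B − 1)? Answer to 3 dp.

Bootstrap SE is the standard deviation of the 6 replicate 10% trimmed means.
Mean of replicates: (201.2 + 201.6 + 195.0 + 194.9 + 196.3 + 193.8) / 6 = 1182.8000 / 6 = 197.1333
Sum of squared deviations: (+4.0667)² + (+4.4667)² + (−2.1333)² + (−2.2333)² + (−0.8333)² + (−3.3333)² = 57.8333
Variance = 57.8333 / 5 = 11.5667
SE* = √11.5667

SE* = 3.401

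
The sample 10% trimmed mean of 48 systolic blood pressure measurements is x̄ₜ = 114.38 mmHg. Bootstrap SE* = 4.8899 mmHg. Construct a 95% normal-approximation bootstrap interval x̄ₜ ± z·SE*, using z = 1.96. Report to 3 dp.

Margin = 1.96 × 4.8899 = 9.5842
Interval: 114.38 ± 9.5842

(104.796, 123.964)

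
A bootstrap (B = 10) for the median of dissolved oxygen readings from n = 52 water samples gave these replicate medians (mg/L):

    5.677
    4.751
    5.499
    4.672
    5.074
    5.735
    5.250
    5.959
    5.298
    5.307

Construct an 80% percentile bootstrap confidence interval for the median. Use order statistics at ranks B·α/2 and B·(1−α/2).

Sorted replicates: 4.672, 4.751, 5.074, 5.250, 5.298, 5.307, 5.499, 5.677, 5.735, 5.959
α = 0.20; lower rank = 10 × 0.100 = 1; upper rank = 10 × 0.900 = 9.
The 1st smallest replicate is 4.672; the 9th is 5.735.

(4.672, 5.735)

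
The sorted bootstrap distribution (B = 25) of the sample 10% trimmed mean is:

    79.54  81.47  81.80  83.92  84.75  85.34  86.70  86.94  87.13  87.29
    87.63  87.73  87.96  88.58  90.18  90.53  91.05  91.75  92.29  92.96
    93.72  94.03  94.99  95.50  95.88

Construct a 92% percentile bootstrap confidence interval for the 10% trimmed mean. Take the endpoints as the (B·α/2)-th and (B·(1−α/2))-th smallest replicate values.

(79.54, 95.50)

α = 0.08; lower rank = 25 × 0.040 = 1; upper rank = 25 × 0.960 = 24.
The 1st smallest replicate is 79.54; the 24th is 95.50.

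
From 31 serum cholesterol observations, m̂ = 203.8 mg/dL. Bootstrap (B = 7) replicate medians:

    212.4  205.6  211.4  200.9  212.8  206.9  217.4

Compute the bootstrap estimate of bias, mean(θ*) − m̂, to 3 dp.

mean(θ*) = (212.4 + 205.6 + 211.4 + 200.9 + 212.8 + 206.9 + 217.4) / 7 = 209.6286
bias = 209.6286 − 203.8

bias = +5.829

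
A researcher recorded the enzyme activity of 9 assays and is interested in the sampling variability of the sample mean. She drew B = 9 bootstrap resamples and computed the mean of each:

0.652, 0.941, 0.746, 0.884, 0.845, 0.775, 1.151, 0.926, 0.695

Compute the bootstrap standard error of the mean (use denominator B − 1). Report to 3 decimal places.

SE* = 0.152

Bootstrap SE is the standard deviation of the 9 replicate means.
Mean of replicates: (0.652 + 0.941 + 0.746 + 0.884 + 0.845 + 0.775 + 1.151 + 0.926 + 0.695) / 9 = 7.6150 / 9 = 0.8461
Sum of squared deviations: (−0.1941)² + (+0.0949)² + (−0.1001)² + (+0.0379)² + (−0.0011)² + (−0.0711)² + (+0.3049)² + (+0.0799)² + (−0.1511)² = 0.1854
Variance = 0.1854 / 8 = 0.0232
SE* = √0.0232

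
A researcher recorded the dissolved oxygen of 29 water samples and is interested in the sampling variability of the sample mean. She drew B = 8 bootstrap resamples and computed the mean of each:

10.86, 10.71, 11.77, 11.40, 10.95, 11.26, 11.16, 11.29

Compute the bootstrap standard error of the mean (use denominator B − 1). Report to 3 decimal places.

Bootstrap SE is the standard deviation of the 8 replicate means.
Mean of replicates: (10.86 + 10.71 + 11.77 + 11.40 + 10.95 + 11.26 + 11.16 + 11.29) / 8 = 89.4000 / 8 = 11.1750
Sum of squared deviations: (−0.3150)² + (−0.4650)² + (+0.5950)² + (+0.2250)² + (−0.2250)² + (+0.0850)² + (−0.0150)² + (+0.1150)² = 0.7914
Variance = 0.7914 / 7 = 0.1131
SE* = √0.1131

SE* = 0.336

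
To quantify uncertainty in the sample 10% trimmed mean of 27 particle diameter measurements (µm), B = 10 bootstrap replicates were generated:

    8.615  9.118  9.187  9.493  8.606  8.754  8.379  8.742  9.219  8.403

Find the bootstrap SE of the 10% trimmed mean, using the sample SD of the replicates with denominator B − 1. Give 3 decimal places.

Bootstrap SE is the standard deviation of the 10 replicate 10% trimmed means.
Mean of replicates: (8.615 + 9.118 + 9.187 + 9.493 + 8.606 + 8.754 + 8.379 + 8.742 + 9.219 + 8.403) / 10 = 88.5160 / 10 = 8.8516
Sum of squared deviations: (−0.2366)² + (+0.2664)² + (+0.3354)² + (+0.6414)² + (−0.2456)² + (−0.0976)² + (−0.4726)² + (−0.1096)² + (+0.3674)² + (−0.4486)² = 1.2923
Variance = 1.2923 / 9 = 0.1436
SE* = √0.1436

SE* = 0.379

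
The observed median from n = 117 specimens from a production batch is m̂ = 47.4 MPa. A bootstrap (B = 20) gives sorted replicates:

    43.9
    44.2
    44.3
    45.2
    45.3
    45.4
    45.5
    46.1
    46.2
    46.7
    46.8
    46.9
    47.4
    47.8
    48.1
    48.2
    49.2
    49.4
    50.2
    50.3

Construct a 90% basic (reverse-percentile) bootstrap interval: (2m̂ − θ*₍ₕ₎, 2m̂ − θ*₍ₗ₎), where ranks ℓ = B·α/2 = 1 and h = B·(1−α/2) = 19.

Percentile endpoints at ranks 1 and 19: θ*₍1₎ = 43.9, θ*₍19₎ = 50.2.
Basic interval reflects these around m̂:
  lower = 2 × 47.4 − 50.2 = 44.6
  upper = 2 × 47.4 − 43.9 = 50.9

(44.6, 50.9)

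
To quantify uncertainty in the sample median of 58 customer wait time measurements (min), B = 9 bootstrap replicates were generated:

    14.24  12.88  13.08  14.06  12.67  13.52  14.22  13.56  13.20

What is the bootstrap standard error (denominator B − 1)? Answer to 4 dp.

SE* = 0.5834

Bootstrap SE is the standard deviation of the 9 replicate medians.
Mean of replicates: (14.24 + 12.88 + 13.08 + 14.06 + 12.67 + 13.52 + 14.22 + 13.56 + 13.20) / 9 = 121.43000 / 9 = 13.49222
Sum of squared deviations: (+0.74778)² + (−0.61222)² + (−0.41222)² + (+0.56778)² + (−0.82222)² + (+0.02778)² + (+0.72778)² + (+0.06778)² + (−0.29222)² = 2.72276
Variance = 2.72276 / 8 = 0.34034
SE* = √0.34034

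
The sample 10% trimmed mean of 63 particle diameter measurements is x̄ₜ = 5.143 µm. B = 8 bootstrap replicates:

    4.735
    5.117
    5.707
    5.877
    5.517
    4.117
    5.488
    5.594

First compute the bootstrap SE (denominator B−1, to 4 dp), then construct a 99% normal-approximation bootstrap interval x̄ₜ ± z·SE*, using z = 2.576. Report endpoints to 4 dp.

(3.6309, 6.6551)

Mean of replicates = 5.2690; sum of squared deviations = 2.4120; SE* = √(2.4120/7) = 0.5870
Margin = 2.576 × 0.5870 = 1.51211
Interval: 5.143 ± 1.51211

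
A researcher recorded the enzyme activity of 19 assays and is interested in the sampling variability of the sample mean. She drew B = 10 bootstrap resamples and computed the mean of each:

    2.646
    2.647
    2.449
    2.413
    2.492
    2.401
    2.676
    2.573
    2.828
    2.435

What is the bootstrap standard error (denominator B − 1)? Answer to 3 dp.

SE* = 0.141

Bootstrap SE is the standard deviation of the 10 replicate means.
Mean of replicates: (2.646 + 2.647 + 2.449 + 2.413 + 2.492 + 2.401 + 2.676 + 2.573 + 2.828 + 2.435) / 10 = 25.5600 / 10 = 2.5560
Sum of squared deviations: (+0.0900)² + (+0.0910)² + (−0.1070)² + (−0.1430)² + (−0.0640)² + (−0.1550)² + (+0.1200)² + (+0.0170)² + (+0.2720)² + (−0.1210)² = 0.1797
Variance = 0.1797 / 9 = 0.0200
SE* = √0.0200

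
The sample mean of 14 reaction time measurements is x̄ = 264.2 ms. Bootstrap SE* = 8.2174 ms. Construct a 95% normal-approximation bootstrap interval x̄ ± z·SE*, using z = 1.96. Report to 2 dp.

(248.09, 280.31)

Margin = 1.96 × 8.2174 = 16.106
Interval: 264.2 ± 16.106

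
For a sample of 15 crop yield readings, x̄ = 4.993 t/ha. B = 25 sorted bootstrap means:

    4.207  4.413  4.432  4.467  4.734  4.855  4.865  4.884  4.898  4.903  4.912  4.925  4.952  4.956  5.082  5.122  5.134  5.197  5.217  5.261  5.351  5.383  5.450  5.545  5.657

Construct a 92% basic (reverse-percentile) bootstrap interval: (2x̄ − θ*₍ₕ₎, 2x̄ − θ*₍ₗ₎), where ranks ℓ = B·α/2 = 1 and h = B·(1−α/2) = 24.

Percentile endpoints at ranks 1 and 24: θ*₍1₎ = 4.207, θ*₍24₎ = 5.545.
Basic interval reflects these around x̄:
  lower = 2 × 4.993 − 5.545 = 4.441
  upper = 2 × 4.993 − 4.207 = 5.779

(4.441, 5.779)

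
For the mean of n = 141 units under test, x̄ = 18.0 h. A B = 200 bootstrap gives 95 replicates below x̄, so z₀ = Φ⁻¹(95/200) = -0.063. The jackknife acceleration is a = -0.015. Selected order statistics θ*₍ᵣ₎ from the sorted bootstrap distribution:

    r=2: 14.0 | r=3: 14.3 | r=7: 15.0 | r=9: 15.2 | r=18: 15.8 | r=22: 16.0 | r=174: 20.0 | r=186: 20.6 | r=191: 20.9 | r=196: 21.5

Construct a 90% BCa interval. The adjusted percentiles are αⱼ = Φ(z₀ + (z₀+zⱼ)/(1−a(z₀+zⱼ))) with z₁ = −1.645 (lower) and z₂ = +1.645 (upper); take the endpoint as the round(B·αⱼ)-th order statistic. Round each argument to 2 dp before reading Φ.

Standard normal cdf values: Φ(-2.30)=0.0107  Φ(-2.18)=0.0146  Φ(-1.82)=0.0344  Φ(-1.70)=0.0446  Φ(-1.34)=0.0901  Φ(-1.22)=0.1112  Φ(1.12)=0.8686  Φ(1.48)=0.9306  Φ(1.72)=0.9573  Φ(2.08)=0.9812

Lower: z₀ + z₁ = -0.063 + (-1.645) = -1.708; 1 − a(z₀+z₁) = 1 − (-0.015)(-1.708) = 0.9744; argument = -0.063 + (-1.708)/0.9744 = -1.8159 → -1.82.
α₁ = Φ(-1.82) = 0.0344; rank = round(200 × 0.0344) = 7; θ*₍7₎ = 15.0.
Upper: z₀ + z₂ = 1.582; 1 − a(z₀+z₂) = 1.0237; argument = 1.4823 → 1.48; α₂ = 0.9306; rank = 186; θ*₍186₎ = 20.6.

(15.0, 20.6)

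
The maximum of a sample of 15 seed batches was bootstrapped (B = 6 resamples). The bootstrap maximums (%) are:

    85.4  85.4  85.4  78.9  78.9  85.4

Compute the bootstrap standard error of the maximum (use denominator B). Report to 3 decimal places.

Bootstrap SE is the standard deviation of the 6 replicate maximums.
Mean of replicates: (85.4 + 85.4 + 85.4 + 78.9 + 78.9 + 85.4) / 6 = 499.4000 / 6 = 83.2333
Sum of squared deviations: (+2.1667)² + (+2.1667)² + (+2.1667)² + (−4.3333)² + (−4.3333)² + (+2.1667)² = 56.3333
Variance = 56.3333 / 6 = 9.3889
SE* = √9.3889

SE* = 3.064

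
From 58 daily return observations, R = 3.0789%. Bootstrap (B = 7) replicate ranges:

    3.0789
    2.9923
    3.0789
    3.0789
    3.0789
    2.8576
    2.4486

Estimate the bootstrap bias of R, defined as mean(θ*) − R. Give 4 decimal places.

bias = −0.1340

mean(θ*) = (3.0789 + 2.9923 + 3.0789 + 3.0789 + 3.0789 + 2.8576 + 2.4486) / 7 = 2.94487
bias = 2.94487 − 3.0789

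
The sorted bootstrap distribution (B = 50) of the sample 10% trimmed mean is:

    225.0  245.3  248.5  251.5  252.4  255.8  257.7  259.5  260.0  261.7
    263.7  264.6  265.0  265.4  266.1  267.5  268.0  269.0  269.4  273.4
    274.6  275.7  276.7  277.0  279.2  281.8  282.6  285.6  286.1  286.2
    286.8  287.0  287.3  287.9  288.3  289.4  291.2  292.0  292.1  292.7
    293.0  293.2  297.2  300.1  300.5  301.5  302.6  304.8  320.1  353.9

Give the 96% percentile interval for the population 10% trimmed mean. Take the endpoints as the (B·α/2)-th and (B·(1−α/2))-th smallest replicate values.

(225.0, 320.1)

α = 0.04; lower rank = 50 × 0.020 = 1; upper rank = 50 × 0.980 = 49.
The 1st smallest replicate is 225.0; the 49th is 320.1.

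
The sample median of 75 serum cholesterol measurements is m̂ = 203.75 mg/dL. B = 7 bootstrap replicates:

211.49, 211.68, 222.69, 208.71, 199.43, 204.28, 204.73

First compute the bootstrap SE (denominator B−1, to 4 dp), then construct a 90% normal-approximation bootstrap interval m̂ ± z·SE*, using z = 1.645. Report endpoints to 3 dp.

(191.495, 216.005)

Mean of replicates = 209.0014; sum of squared deviations = 332.9789; SE* = √(332.9789/6) = 7.4496
Margin = 1.645 × 7.4496 = 12.2546
Interval: 203.75 ± 12.2546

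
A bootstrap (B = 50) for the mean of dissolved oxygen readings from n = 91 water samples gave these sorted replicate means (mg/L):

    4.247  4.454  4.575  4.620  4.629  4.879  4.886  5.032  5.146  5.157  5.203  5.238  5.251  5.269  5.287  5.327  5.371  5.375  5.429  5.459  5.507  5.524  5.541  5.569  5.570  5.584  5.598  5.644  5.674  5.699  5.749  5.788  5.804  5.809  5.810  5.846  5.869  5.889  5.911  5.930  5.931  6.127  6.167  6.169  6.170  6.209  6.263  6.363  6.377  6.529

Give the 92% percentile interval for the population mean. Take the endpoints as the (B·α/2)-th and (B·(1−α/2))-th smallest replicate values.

α = 0.08; lower rank = 50 × 0.040 = 2; upper rank = 50 × 0.960 = 48.
The 2nd smallest replicate is 4.454; the 48th is 6.363.

(4.454, 6.363)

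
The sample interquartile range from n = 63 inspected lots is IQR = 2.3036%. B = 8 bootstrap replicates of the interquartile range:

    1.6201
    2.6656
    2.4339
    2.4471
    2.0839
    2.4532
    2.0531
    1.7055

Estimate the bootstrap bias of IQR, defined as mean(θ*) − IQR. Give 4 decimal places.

bias = −0.1208

mean(θ*) = (1.6201 + 2.6656 + 2.4339 + 2.4471 + 2.0839 + 2.4532 + 2.0531 + 1.7055) / 8 = 2.18280
bias = 2.18280 − 2.3036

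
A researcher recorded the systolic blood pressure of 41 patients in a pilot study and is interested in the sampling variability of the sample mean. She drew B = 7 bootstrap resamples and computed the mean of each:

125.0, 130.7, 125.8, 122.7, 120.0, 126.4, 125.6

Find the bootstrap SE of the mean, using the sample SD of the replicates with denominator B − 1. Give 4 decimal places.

Bootstrap SE is the standard deviation of the 7 replicate means.
Mean of replicates: (125.0 + 130.7 + 125.8 + 122.7 + 120.0 + 126.4 + 125.6) / 7 = 876.20000 / 7 = 125.17143
Sum of squared deviations: (−0.17143)² + (+5.52857)² + (+0.62857)² + (−2.47143)² + (−5.17143)² + (+1.22857)² + (+0.42857)² = 65.53429
Variance = 65.53429 / 6 = 10.92238
SE* = √10.92238

SE* = 3.3049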